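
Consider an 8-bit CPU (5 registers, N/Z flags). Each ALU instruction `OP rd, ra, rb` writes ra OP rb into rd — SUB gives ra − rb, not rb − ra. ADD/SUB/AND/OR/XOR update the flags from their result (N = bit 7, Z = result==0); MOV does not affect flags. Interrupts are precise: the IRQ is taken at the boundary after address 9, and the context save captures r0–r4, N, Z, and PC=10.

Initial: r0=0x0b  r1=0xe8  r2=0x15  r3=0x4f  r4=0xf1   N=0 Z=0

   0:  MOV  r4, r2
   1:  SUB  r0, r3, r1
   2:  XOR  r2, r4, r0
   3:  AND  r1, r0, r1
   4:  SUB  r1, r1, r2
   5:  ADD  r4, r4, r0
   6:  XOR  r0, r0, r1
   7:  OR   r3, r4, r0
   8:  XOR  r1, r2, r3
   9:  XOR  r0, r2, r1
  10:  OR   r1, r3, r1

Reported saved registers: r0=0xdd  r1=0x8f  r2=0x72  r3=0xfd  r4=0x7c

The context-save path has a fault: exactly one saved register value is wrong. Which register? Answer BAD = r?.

after  0: r0=0x0b r1=0xe8 r2=0x15 r3=0x4f r4=0x15  N=0 Z=0
after  1: r0=0x67 r1=0xe8 r2=0x15 r3=0x4f r4=0x15  N=0 Z=0
after  2: r0=0x67 r1=0xe8 r2=0x72 r3=0x4f r4=0x15  N=0 Z=0
after  3: r0=0x67 r1=0x60 r2=0x72 r3=0x4f r4=0x15  N=0 Z=0
after  4: r0=0x67 r1=0xee r2=0x72 r3=0x4f r4=0x15  N=1 Z=0
after  5: r0=0x67 r1=0xee r2=0x72 r3=0x4f r4=0x7c  N=0 Z=0
after  6: r0=0x89 r1=0xee r2=0x72 r3=0x4f r4=0x7c  N=1 Z=0
after  7: r0=0x89 r1=0xee r2=0x72 r3=0xfd r4=0x7c  N=1 Z=0
after  8: r0=0x89 r1=0x8f r2=0x72 r3=0xfd r4=0x7c  N=1 Z=0
after  9: r0=0xfd r1=0x8f r2=0x72 r3=0xfd r4=0x7c  N=1 Z=0
-- IRQ taken; context saved, return-PC = 10 --
mismatch: r0: reported 0xdd vs actual 0xfd

BAD = r0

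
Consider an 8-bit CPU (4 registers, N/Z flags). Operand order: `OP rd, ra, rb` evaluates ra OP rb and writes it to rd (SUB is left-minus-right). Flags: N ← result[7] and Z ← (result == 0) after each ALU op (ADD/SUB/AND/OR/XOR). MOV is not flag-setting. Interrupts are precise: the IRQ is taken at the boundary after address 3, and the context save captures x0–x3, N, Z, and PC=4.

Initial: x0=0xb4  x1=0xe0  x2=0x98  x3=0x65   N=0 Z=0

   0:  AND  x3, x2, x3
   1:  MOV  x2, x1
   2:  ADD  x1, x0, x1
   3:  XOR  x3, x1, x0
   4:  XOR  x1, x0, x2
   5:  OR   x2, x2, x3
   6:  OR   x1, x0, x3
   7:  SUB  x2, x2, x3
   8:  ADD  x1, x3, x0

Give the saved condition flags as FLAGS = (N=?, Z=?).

FLAGS = (N=0, Z=0)

after  0: x0=0xb4 x1=0xe0 x2=0x98 x3=0x00  N=0 Z=1
after  1: x0=0xb4 x1=0xe0 x2=0xe0 x3=0x00  N=0 Z=1
after  2: x0=0xb4 x1=0x94 x2=0xe0 x3=0x00  N=1 Z=0
after  3: x0=0xb4 x1=0x94 x2=0xe0 x3=0x20  N=0 Z=0
-- IRQ taken; context saved, return-PC = 4 --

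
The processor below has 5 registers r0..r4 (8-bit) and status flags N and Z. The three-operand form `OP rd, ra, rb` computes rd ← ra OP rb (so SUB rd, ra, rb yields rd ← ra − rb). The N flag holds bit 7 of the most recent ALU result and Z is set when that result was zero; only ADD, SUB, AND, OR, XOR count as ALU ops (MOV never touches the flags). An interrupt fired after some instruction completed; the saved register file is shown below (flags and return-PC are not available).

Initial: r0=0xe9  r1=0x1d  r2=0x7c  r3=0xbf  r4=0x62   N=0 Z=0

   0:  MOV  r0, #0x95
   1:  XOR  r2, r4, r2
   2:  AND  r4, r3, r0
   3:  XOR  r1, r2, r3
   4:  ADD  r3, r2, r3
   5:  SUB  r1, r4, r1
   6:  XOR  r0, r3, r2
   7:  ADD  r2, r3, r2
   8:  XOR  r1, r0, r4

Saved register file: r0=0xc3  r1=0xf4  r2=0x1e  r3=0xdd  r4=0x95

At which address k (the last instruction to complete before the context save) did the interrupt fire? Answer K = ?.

after  0: r0=0x95 r1=0x1d r2=0x7c r3=0xbf r4=0x62  N=0 Z=0
after  1: r0=0x95 r1=0x1d r2=0x1e r3=0xbf r4=0x62  N=0 Z=0
after  2: r0=0x95 r1=0x1d r2=0x1e r3=0xbf r4=0x95  N=1 Z=0
after  3: r0=0x95 r1=0xa1 r2=0x1e r3=0xbf r4=0x95  N=1 Z=0
after  4: r0=0x95 r1=0xa1 r2=0x1e r3=0xdd r4=0x95  N=1 Z=0
after  5: r0=0x95 r1=0xf4 r2=0x1e r3=0xdd r4=0x95  N=1 Z=0
after  6: r0=0xc3 r1=0xf4 r2=0x1e r3=0xdd r4=0x95  N=1 Z=0
-- IRQ taken; context saved, return-PC = 7 --

K = 6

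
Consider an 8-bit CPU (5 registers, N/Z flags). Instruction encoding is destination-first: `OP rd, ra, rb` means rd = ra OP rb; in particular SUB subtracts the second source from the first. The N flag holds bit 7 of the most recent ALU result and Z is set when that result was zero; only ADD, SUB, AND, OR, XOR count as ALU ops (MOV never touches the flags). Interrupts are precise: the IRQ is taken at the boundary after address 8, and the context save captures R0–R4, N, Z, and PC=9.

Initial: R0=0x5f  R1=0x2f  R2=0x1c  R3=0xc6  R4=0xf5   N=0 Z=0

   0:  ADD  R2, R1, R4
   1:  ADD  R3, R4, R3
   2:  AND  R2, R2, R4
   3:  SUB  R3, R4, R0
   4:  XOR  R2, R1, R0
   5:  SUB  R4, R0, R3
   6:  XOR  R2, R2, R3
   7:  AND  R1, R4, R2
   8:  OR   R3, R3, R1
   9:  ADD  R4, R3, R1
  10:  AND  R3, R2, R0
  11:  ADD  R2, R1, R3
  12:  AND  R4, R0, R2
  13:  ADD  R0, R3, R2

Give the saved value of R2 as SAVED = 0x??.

SAVED = 0xe6

after  0: R0=0x5f R1=0x2f R2=0x24 R3=0xc6 R4=0xf5  N=0 Z=0
after  1: R0=0x5f R1=0x2f R2=0x24 R3=0xbb R4=0xf5  N=1 Z=0
after  2: R0=0x5f R1=0x2f R2=0x24 R3=0xbb R4=0xf5  N=0 Z=0
after  3: R0=0x5f R1=0x2f R2=0x24 R3=0x96 R4=0xf5  N=1 Z=0
after  4: R0=0x5f R1=0x2f R2=0x70 R3=0x96 R4=0xf5  N=0 Z=0
after  5: R0=0x5f R1=0x2f R2=0x70 R3=0x96 R4=0xc9  N=1 Z=0
after  6: R0=0x5f R1=0x2f R2=0xe6 R3=0x96 R4=0xc9  N=1 Z=0
after  7: R0=0x5f R1=0xc0 R2=0xe6 R3=0x96 R4=0xc9  N=1 Z=0
after  8: R0=0x5f R1=0xc0 R2=0xe6 R3=0xd6 R4=0xc9  N=1 Z=0
-- IRQ taken; context saved, return-PC = 9 --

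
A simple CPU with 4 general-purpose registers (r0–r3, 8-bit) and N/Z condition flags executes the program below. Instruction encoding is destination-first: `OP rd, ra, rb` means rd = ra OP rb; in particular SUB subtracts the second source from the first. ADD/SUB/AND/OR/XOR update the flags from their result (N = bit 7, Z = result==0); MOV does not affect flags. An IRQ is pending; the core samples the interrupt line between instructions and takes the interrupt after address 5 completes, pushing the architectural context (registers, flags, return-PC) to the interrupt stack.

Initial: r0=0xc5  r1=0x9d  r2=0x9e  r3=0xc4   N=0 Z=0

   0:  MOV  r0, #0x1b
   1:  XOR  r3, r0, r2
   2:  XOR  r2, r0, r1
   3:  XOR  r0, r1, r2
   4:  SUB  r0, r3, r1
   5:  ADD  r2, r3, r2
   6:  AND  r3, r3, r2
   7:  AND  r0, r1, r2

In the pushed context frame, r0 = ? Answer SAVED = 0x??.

after  0: r0=0x1b r1=0x9d r2=0x9e r3=0xc4  N=0 Z=0
after  1: r0=0x1b r1=0x9d r2=0x9e r3=0x85  N=1 Z=0
after  2: r0=0x1b r1=0x9d r2=0x86 r3=0x85  N=1 Z=0
after  3: r0=0x1b r1=0x9d r2=0x86 r3=0x85  N=0 Z=0
after  4: r0=0xe8 r1=0x9d r2=0x86 r3=0x85  N=1 Z=0
after  5: r0=0xe8 r1=0x9d r2=0x0b r3=0x85  N=0 Z=0
-- IRQ taken; context saved, return-PC = 6 --

SAVED = 0xe8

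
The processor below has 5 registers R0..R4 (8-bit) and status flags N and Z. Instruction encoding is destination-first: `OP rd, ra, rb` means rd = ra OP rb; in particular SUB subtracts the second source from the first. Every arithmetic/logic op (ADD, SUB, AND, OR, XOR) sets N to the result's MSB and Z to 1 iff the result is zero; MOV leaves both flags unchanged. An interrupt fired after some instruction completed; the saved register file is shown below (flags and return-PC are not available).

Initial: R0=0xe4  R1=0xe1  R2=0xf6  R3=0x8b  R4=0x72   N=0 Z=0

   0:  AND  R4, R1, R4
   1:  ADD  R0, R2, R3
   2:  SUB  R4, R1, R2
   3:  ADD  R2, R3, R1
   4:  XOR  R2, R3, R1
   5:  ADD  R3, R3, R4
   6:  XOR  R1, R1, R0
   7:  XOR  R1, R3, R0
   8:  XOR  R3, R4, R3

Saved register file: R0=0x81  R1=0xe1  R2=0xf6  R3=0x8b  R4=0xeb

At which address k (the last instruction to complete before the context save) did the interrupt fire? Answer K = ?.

after  0: R0=0xe4 R1=0xe1 R2=0xf6 R3=0x8b R4=0x60  N=0 Z=0
after  1: R0=0x81 R1=0xe1 R2=0xf6 R3=0x8b R4=0x60  N=1 Z=0
after  2: R0=0x81 R1=0xe1 R2=0xf6 R3=0x8b R4=0xeb  N=1 Z=0
-- IRQ taken; context saved, return-PC = 3 --

K = 2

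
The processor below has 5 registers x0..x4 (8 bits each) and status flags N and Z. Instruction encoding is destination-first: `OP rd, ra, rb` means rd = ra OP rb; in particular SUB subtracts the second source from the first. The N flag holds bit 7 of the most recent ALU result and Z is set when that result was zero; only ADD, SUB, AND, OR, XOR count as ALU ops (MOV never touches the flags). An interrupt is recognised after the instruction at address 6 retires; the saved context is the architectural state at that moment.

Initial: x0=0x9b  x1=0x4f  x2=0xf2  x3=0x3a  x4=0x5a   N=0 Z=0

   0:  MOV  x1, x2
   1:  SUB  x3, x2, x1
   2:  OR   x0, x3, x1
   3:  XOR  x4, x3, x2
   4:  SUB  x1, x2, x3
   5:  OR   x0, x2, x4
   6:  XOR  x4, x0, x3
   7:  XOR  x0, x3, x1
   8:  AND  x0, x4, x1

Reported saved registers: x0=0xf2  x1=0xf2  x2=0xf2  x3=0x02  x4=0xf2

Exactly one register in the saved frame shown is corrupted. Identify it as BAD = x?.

BAD = x3

after  0: x0=0x9b x1=0xf2 x2=0xf2 x3=0x3a x4=0x5a  N=0 Z=0
after  1: x0=0x9b x1=0xf2 x2=0xf2 x3=0x00 x4=0x5a  N=0 Z=1
after  2: x0=0xf2 x1=0xf2 x2=0xf2 x3=0x00 x4=0x5a  N=1 Z=0
after  3: x0=0xf2 x1=0xf2 x2=0xf2 x3=0x00 x4=0xf2  N=1 Z=0
after  4: x0=0xf2 x1=0xf2 x2=0xf2 x3=0x00 x4=0xf2  N=1 Z=0
after  5: x0=0xf2 x1=0xf2 x2=0xf2 x3=0x00 x4=0xf2  N=1 Z=0
after  6: x0=0xf2 x1=0xf2 x2=0xf2 x3=0x00 x4=0xf2  N=1 Z=0
-- IRQ taken; context saved, return-PC = 7 --
mismatch: x3: reported 0x02 vs actual 0x00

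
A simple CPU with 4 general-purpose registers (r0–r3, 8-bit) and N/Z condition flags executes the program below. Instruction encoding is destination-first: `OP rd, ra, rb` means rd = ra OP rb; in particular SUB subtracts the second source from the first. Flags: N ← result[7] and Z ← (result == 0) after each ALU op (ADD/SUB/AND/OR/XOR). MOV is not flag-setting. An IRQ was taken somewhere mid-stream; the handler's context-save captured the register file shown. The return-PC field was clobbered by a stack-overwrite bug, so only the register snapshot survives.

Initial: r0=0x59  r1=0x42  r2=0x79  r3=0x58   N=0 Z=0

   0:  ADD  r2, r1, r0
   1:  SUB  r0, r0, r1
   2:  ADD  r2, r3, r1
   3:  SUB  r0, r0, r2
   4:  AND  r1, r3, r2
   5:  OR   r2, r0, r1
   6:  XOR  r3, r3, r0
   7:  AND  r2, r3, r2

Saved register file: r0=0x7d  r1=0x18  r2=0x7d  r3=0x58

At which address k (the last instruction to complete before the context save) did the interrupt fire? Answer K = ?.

K = 5

after  0: r0=0x59 r1=0x42 r2=0x9b r3=0x58  N=1 Z=0
after  1: r0=0x17 r1=0x42 r2=0x9b r3=0x58  N=0 Z=0
after  2: r0=0x17 r1=0x42 r2=0x9a r3=0x58  N=1 Z=0
after  3: r0=0x7d r1=0x42 r2=0x9a r3=0x58  N=0 Z=0
after  4: r0=0x7d r1=0x18 r2=0x9a r3=0x58  N=0 Z=0
after  5: r0=0x7d r1=0x18 r2=0x7d r3=0x58  N=0 Z=0
-- IRQ taken; context saved, return-PC = 6 --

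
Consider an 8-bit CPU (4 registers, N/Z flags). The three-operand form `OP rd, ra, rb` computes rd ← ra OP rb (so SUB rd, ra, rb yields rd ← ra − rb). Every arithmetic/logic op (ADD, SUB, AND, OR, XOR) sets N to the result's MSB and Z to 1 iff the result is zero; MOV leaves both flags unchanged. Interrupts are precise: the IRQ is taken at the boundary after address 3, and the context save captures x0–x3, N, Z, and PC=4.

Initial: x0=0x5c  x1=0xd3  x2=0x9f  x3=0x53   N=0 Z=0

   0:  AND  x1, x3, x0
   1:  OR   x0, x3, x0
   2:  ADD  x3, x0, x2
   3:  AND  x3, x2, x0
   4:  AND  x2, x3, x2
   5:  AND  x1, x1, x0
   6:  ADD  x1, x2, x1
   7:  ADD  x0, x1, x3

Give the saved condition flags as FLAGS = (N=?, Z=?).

after  0: x0=0x5c x1=0x50 x2=0x9f x3=0x53  N=0 Z=0
after  1: x0=0x5f x1=0x50 x2=0x9f x3=0x53  N=0 Z=0
after  2: x0=0x5f x1=0x50 x2=0x9f x3=0xfe  N=1 Z=0
after  3: x0=0x5f x1=0x50 x2=0x9f x3=0x1f  N=0 Z=0
-- IRQ taken; context saved, return-PC = 4 --

FLAGS = (N=0, Z=0)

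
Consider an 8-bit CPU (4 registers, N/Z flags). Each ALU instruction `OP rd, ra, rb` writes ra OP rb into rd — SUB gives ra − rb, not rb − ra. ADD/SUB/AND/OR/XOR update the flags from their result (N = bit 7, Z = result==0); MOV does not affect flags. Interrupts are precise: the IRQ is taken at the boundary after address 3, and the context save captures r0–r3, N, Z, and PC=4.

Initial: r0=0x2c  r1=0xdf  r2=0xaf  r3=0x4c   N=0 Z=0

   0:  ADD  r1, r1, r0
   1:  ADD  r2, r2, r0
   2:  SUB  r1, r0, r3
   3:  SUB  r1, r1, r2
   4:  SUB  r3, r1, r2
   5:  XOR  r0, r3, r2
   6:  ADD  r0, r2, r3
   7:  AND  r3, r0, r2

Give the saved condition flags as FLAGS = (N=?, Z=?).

after  0: r0=0x2c r1=0x0b r2=0xaf r3=0x4c  N=0 Z=0
after  1: r0=0x2c r1=0x0b r2=0xdb r3=0x4c  N=1 Z=0
after  2: r0=0x2c r1=0xe0 r2=0xdb r3=0x4c  N=1 Z=0
after  3: r0=0x2c r1=0x05 r2=0xdb r3=0x4c  N=0 Z=0
-- IRQ taken; context saved, return-PC = 4 --

FLAGS = (N=0, Z=0)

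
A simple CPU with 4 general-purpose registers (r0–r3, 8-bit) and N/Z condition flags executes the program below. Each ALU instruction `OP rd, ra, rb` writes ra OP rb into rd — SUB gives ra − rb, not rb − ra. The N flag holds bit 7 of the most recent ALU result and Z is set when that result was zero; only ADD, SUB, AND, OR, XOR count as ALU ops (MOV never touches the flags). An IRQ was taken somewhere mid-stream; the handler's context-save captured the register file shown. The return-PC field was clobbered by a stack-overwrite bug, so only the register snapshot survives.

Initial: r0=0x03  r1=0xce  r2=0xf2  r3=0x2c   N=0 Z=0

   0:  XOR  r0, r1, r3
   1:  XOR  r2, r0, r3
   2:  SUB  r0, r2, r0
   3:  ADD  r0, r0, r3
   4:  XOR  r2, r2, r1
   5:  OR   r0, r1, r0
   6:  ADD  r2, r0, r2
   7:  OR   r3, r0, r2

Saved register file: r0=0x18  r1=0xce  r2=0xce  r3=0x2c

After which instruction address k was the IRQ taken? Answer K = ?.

after  0: r0=0xe2 r1=0xce r2=0xf2 r3=0x2c  N=1 Z=0
after  1: r0=0xe2 r1=0xce r2=0xce r3=0x2c  N=1 Z=0
after  2: r0=0xec r1=0xce r2=0xce r3=0x2c  N=1 Z=0
after  3: r0=0x18 r1=0xce r2=0xce r3=0x2c  N=0 Z=0
-- IRQ taken; context saved, return-PC = 4 --

K = 3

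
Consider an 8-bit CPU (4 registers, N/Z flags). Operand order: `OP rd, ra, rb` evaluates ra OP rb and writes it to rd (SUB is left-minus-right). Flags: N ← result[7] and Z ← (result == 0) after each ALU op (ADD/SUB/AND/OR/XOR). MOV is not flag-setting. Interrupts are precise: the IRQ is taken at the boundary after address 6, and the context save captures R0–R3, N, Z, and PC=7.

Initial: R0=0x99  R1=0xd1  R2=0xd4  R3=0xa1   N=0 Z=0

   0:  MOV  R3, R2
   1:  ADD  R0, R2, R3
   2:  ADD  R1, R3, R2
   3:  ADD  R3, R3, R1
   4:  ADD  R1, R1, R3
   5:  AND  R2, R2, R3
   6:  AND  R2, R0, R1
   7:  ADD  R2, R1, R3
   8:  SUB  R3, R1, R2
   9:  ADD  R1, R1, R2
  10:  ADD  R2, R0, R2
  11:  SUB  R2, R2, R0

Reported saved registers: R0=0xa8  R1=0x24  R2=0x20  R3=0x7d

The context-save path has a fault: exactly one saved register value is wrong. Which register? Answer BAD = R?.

BAD = R3

after  0: R0=0x99 R1=0xd1 R2=0xd4 R3=0xd4  N=0 Z=0
after  1: R0=0xa8 R1=0xd1 R2=0xd4 R3=0xd4  N=1 Z=0
after  2: R0=0xa8 R1=0xa8 R2=0xd4 R3=0xd4  N=1 Z=0
after  3: R0=0xa8 R1=0xa8 R2=0xd4 R3=0x7c  N=0 Z=0
after  4: R0=0xa8 R1=0x24 R2=0xd4 R3=0x7c  N=0 Z=0
after  5: R0=0xa8 R1=0x24 R2=0x54 R3=0x7c  N=0 Z=0
after  6: R0=0xa8 R1=0x24 R2=0x20 R3=0x7c  N=0 Z=0
-- IRQ taken; context saved, return-PC = 7 --
mismatch: R3: reported 0x7d vs actual 0x7c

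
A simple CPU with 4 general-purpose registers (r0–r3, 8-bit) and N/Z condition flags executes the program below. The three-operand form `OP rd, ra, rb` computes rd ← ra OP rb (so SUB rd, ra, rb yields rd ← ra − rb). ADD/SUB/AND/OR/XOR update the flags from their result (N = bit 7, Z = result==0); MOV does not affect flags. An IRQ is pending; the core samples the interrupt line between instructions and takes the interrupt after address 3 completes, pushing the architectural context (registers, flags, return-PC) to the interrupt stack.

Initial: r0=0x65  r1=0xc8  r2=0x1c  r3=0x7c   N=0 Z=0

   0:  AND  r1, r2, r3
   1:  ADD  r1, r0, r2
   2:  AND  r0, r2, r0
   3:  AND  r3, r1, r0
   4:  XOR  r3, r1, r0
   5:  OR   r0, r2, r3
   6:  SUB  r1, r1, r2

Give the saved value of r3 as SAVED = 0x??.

SAVED = 0x00

after  0: r0=0x65 r1=0x1c r2=0x1c r3=0x7c  N=0 Z=0
after  1: r0=0x65 r1=0x81 r2=0x1c r3=0x7c  N=1 Z=0
after  2: r0=0x04 r1=0x81 r2=0x1c r3=0x7c  N=0 Z=0
after  3: r0=0x04 r1=0x81 r2=0x1c r3=0x00  N=0 Z=1
-- IRQ taken; context saved, return-PC = 4 --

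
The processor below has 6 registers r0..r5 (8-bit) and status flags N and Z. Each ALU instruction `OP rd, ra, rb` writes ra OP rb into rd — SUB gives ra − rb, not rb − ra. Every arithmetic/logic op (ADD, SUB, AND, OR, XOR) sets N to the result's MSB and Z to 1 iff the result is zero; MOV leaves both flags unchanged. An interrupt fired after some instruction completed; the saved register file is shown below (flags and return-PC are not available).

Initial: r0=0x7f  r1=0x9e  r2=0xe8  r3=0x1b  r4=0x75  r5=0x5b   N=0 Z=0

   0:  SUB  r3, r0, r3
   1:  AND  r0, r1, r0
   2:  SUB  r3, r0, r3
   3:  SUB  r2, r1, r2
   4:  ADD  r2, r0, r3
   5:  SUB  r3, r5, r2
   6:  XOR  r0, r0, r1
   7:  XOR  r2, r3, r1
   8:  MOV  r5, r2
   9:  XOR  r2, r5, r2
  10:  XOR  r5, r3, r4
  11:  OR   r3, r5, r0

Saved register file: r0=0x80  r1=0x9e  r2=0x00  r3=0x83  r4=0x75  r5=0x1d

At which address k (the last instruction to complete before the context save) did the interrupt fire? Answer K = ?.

K = 9

after  0: r0=0x7f r1=0x9e r2=0xe8 r3=0x64 r4=0x75 r5=0x5b  N=0 Z=0
after  1: r0=0x1e r1=0x9e r2=0xe8 r3=0x64 r4=0x75 r5=0x5b  N=0 Z=0
after  2: r0=0x1e r1=0x9e r2=0xe8 r3=0xba r4=0x75 r5=0x5b  N=1 Z=0
after  3: r0=0x1e r1=0x9e r2=0xb6 r3=0xba r4=0x75 r5=0x5b  N=1 Z=0
after  4: r0=0x1e r1=0x9e r2=0xd8 r3=0xba r4=0x75 r5=0x5b  N=1 Z=0
after  5: r0=0x1e r1=0x9e r2=0xd8 r3=0x83 r4=0x75 r5=0x5b  N=1 Z=0
after  6: r0=0x80 r1=0x9e r2=0xd8 r3=0x83 r4=0x75 r5=0x5b  N=1 Z=0
after  7: r0=0x80 r1=0x9e r2=0x1d r3=0x83 r4=0x75 r5=0x5b  N=0 Z=0
after  8: r0=0x80 r1=0x9e r2=0x1d r3=0x83 r4=0x75 r5=0x1d  N=0 Z=0
after  9: r0=0x80 r1=0x9e r2=0x00 r3=0x83 r4=0x75 r5=0x1d  N=0 Z=1
-- IRQ taken; context saved, return-PC = 10 --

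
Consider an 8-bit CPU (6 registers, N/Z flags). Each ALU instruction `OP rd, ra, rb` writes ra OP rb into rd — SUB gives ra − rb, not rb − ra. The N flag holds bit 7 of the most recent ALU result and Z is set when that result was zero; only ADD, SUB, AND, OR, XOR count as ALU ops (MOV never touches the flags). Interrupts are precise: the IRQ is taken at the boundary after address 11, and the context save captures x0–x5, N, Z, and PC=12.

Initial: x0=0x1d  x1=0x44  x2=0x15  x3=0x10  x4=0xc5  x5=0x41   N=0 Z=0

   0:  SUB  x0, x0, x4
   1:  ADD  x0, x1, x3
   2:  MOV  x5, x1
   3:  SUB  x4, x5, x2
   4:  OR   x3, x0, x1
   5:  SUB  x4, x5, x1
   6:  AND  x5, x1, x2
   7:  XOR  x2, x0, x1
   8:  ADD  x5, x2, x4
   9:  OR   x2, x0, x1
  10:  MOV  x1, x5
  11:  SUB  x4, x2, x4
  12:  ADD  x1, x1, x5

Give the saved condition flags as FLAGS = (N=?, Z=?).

after  0: x0=0x58 x1=0x44 x2=0x15 x3=0x10 x4=0xc5 x5=0x41  N=0 Z=0
after  1: x0=0x54 x1=0x44 x2=0x15 x3=0x10 x4=0xc5 x5=0x41  N=0 Z=0
after  2: x0=0x54 x1=0x44 x2=0x15 x3=0x10 x4=0xc5 x5=0x44  N=0 Z=0
after  3: x0=0x54 x1=0x44 x2=0x15 x3=0x10 x4=0x2f x5=0x44  N=0 Z=0
after  4: x0=0x54 x1=0x44 x2=0x15 x3=0x54 x4=0x2f x5=0x44  N=0 Z=0
after  5: x0=0x54 x1=0x44 x2=0x15 x3=0x54 x4=0x00 x5=0x44  N=0 Z=1
after  6: x0=0x54 x1=0x44 x2=0x15 x3=0x54 x4=0x00 x5=0x04  N=0 Z=0
after  7: x0=0x54 x1=0x44 x2=0x10 x3=0x54 x4=0x00 x5=0x04  N=0 Z=0
after  8: x0=0x54 x1=0x44 x2=0x10 x3=0x54 x4=0x00 x5=0x10  N=0 Z=0
after  9: x0=0x54 x1=0x44 x2=0x54 x3=0x54 x4=0x00 x5=0x10  N=0 Z=0
after 10: x0=0x54 x1=0x10 x2=0x54 x3=0x54 x4=0x00 x5=0x10  N=0 Z=0
after 11: x0=0x54 x1=0x10 x2=0x54 x3=0x54 x4=0x54 x5=0x10  N=0 Z=0
-- IRQ taken; context saved, return-PC = 12 --

FLAGS = (N=0, Z=0)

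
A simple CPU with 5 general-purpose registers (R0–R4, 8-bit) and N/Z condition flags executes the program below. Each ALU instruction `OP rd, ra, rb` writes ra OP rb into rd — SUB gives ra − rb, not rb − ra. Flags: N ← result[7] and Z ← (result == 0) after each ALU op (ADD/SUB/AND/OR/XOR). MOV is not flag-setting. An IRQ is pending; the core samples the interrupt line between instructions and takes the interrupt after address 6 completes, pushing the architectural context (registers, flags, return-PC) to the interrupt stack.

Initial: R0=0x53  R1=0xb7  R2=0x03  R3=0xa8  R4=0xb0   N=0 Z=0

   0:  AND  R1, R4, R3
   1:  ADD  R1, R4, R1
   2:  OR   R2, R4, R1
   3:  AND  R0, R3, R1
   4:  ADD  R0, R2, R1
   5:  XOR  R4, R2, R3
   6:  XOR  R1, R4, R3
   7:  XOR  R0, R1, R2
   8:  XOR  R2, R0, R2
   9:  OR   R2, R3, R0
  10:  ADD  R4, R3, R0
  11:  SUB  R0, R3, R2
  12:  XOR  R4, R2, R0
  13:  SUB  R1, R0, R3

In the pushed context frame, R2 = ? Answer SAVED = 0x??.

after  0: R0=0x53 R1=0xa0 R2=0x03 R3=0xa8 R4=0xb0  N=1 Z=0
after  1: R0=0x53 R1=0x50 R2=0x03 R3=0xa8 R4=0xb0  N=0 Z=0
after  2: R0=0x53 R1=0x50 R2=0xf0 R3=0xa8 R4=0xb0  N=1 Z=0
after  3: R0=0x00 R1=0x50 R2=0xf0 R3=0xa8 R4=0xb0  N=0 Z=1
after  4: R0=0x40 R1=0x50 R2=0xf0 R3=0xa8 R4=0xb0  N=0 Z=0
after  5: R0=0x40 R1=0x50 R2=0xf0 R3=0xa8 R4=0x58  N=0 Z=0
after  6: R0=0x40 R1=0xf0 R2=0xf0 R3=0xa8 R4=0x58  N=1 Z=0
-- IRQ taken; context saved, return-PC = 7 --

SAVED = 0xf0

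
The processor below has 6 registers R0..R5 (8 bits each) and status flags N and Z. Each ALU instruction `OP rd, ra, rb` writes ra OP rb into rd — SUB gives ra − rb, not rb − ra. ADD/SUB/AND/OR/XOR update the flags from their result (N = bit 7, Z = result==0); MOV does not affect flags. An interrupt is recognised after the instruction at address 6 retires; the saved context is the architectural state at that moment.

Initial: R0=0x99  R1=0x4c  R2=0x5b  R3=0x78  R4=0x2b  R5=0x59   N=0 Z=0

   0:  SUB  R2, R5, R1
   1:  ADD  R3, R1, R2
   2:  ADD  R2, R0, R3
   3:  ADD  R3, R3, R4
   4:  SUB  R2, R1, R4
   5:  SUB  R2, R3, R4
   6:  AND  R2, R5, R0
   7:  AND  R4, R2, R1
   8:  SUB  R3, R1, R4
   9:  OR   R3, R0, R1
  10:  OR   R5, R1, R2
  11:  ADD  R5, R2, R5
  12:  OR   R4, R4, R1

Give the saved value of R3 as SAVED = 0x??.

after  0: R0=0x99 R1=0x4c R2=0x0d R3=0x78 R4=0x2b R5=0x59  N=0 Z=0
after  1: R0=0x99 R1=0x4c R2=0x0d R3=0x59 R4=0x2b R5=0x59  N=0 Z=0
after  2: R0=0x99 R1=0x4c R2=0xf2 R3=0x59 R4=0x2b R5=0x59  N=1 Z=0
after  3: R0=0x99 R1=0x4c R2=0xf2 R3=0x84 R4=0x2b R5=0x59  N=1 Z=0
after  4: R0=0x99 R1=0x4c R2=0x21 R3=0x84 R4=0x2b R5=0x59  N=0 Z=0
after  5: R0=0x99 R1=0x4c R2=0x59 R3=0x84 R4=0x2b R5=0x59  N=0 Z=0
after  6: R0=0x99 R1=0x4c R2=0x19 R3=0x84 R4=0x2b R5=0x59  N=0 Z=0
-- IRQ taken; context saved, return-PC = 7 --

SAVED = 0x84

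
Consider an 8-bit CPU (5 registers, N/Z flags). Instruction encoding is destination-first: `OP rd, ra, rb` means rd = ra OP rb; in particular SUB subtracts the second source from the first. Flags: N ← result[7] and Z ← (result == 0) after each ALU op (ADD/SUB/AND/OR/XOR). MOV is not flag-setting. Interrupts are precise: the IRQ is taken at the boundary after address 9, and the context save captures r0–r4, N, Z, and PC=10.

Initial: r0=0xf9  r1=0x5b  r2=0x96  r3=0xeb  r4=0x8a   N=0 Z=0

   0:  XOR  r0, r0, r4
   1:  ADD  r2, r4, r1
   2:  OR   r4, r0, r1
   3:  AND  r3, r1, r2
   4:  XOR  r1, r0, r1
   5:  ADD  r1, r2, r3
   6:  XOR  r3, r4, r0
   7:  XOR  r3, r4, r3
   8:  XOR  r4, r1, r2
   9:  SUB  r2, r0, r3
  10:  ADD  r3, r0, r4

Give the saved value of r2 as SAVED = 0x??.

SAVED = 0x00

after  0: r0=0x73 r1=0x5b r2=0x96 r3=0xeb r4=0x8a  N=0 Z=0
after  1: r0=0x73 r1=0x5b r2=0xe5 r3=0xeb r4=0x8a  N=1 Z=0
after  2: r0=0x73 r1=0x5b r2=0xe5 r3=0xeb r4=0x7b  N=0 Z=0
after  3: r0=0x73 r1=0x5b r2=0xe5 r3=0x41 r4=0x7b  N=0 Z=0
after  4: r0=0x73 r1=0x28 r2=0xe5 r3=0x41 r4=0x7b  N=0 Z=0
after  5: r0=0x73 r1=0x26 r2=0xe5 r3=0x41 r4=0x7b  N=0 Z=0
after  6: r0=0x73 r1=0x26 r2=0xe5 r3=0x08 r4=0x7b  N=0 Z=0
after  7: r0=0x73 r1=0x26 r2=0xe5 r3=0x73 r4=0x7b  N=0 Z=0
after  8: r0=0x73 r1=0x26 r2=0xe5 r3=0x73 r4=0xc3  N=1 Z=0
after  9: r0=0x73 r1=0x26 r2=0x00 r3=0x73 r4=0xc3  N=0 Z=1
-- IRQ taken; context saved, return-PC = 10 --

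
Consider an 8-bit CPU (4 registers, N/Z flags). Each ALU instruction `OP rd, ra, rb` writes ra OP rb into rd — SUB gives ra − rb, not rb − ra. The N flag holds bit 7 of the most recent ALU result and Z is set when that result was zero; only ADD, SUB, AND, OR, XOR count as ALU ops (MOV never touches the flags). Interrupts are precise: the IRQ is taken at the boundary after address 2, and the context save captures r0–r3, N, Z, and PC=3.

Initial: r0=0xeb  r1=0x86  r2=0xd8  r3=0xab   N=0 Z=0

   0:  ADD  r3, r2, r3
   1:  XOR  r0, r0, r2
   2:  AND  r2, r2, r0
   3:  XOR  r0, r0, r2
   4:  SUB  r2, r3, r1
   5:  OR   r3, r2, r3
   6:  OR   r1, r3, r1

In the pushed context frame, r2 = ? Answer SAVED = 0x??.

SAVED = 0x10

after  0: r0=0xeb r1=0x86 r2=0xd8 r3=0x83  N=1 Z=0
after  1: r0=0x33 r1=0x86 r2=0xd8 r3=0x83  N=0 Z=0
after  2: r0=0x33 r1=0x86 r2=0x10 r3=0x83  N=0 Z=0
-- IRQ taken; context saved, return-PC = 3 --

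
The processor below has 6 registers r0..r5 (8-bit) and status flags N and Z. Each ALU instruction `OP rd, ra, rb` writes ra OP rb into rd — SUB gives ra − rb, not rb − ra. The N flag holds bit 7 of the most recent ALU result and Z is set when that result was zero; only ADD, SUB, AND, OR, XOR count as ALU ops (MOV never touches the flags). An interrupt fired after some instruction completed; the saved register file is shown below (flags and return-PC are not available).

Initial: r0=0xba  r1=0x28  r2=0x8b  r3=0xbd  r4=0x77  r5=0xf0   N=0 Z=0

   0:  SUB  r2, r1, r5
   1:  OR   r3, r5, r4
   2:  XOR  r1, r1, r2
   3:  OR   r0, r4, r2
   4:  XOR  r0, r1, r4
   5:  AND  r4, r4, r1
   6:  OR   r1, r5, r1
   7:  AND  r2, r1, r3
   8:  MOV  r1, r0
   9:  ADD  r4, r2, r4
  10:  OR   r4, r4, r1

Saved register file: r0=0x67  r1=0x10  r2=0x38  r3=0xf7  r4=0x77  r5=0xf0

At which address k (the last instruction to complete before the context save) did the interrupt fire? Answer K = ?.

K = 4

after  0: r0=0xba r1=0x28 r2=0x38 r3=0xbd r4=0x77 r5=0xf0  N=0 Z=0
after  1: r0=0xba r1=0x28 r2=0x38 r3=0xf7 r4=0x77 r5=0xf0  N=1 Z=0
after  2: r0=0xba r1=0x10 r2=0x38 r3=0xf7 r4=0x77 r5=0xf0  N=0 Z=0
after  3: r0=0x7f r1=0x10 r2=0x38 r3=0xf7 r4=0x77 r5=0xf0  N=0 Z=0
after  4: r0=0x67 r1=0x10 r2=0x38 r3=0xf7 r4=0x77 r5=0xf0  N=0 Z=0
-- IRQ taken; context saved, return-PC = 5 --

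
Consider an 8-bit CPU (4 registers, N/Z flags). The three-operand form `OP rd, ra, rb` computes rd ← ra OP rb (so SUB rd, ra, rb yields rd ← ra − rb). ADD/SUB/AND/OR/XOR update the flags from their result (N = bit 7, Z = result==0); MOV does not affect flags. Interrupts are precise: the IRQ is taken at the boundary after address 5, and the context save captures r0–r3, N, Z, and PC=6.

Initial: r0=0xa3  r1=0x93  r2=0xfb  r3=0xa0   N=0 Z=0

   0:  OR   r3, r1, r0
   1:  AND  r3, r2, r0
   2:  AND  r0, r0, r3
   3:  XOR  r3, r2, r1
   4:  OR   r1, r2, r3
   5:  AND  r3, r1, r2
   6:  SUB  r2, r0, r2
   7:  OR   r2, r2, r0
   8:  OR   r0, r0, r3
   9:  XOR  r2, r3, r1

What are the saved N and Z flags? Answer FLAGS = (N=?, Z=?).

FLAGS = (N=1, Z=0)

after  0: r0=0xa3 r1=0x93 r2=0xfb r3=0xb3  N=1 Z=0
after  1: r0=0xa3 r1=0x93 r2=0xfb r3=0xa3  N=1 Z=0
after  2: r0=0xa3 r1=0x93 r2=0xfb r3=0xa3  N=1 Z=0
after  3: r0=0xa3 r1=0x93 r2=0xfb r3=0x68  N=0 Z=0
after  4: r0=0xa3 r1=0xfb r2=0xfb r3=0x68  N=1 Z=0
after  5: r0=0xa3 r1=0xfb r2=0xfb r3=0xfb  N=1 Z=0
-- IRQ taken; context saved, return-PC = 6 --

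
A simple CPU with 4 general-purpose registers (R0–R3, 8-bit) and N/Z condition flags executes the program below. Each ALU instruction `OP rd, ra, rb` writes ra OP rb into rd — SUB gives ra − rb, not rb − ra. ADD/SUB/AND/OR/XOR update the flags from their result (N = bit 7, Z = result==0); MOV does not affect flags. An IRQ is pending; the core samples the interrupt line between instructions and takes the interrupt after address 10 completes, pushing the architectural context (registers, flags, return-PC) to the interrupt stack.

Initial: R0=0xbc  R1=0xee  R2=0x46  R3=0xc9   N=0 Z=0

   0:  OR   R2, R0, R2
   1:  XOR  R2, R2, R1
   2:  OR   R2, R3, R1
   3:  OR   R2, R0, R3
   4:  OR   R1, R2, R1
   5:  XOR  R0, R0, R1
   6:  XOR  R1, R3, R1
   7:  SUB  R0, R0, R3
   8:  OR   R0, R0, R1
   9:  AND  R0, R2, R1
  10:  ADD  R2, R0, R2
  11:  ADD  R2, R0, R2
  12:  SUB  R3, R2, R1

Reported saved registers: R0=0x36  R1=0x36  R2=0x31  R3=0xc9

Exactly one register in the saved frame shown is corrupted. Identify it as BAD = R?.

after  0: R0=0xbc R1=0xee R2=0xfe R3=0xc9  N=1 Z=0
after  1: R0=0xbc R1=0xee R2=0x10 R3=0xc9  N=0 Z=0
after  2: R0=0xbc R1=0xee R2=0xef R3=0xc9  N=1 Z=0
after  3: R0=0xbc R1=0xee R2=0xfd R3=0xc9  N=1 Z=0
after  4: R0=0xbc R1=0xff R2=0xfd R3=0xc9  N=1 Z=0
after  5: R0=0x43 R1=0xff R2=0xfd R3=0xc9  N=0 Z=0
after  6: R0=0x43 R1=0x36 R2=0xfd R3=0xc9  N=0 Z=0
after  7: R0=0x7a R1=0x36 R2=0xfd R3=0xc9  N=0 Z=0
after  8: R0=0x7e R1=0x36 R2=0xfd R3=0xc9  N=0 Z=0
after  9: R0=0x34 R1=0x36 R2=0xfd R3=0xc9  N=0 Z=0
after 10: R0=0x34 R1=0x36 R2=0x31 R3=0xc9  N=0 Z=0
-- IRQ taken; context saved, return-PC = 11 --
mismatch: R0: reported 0x36 vs actual 0x34

BAD = R0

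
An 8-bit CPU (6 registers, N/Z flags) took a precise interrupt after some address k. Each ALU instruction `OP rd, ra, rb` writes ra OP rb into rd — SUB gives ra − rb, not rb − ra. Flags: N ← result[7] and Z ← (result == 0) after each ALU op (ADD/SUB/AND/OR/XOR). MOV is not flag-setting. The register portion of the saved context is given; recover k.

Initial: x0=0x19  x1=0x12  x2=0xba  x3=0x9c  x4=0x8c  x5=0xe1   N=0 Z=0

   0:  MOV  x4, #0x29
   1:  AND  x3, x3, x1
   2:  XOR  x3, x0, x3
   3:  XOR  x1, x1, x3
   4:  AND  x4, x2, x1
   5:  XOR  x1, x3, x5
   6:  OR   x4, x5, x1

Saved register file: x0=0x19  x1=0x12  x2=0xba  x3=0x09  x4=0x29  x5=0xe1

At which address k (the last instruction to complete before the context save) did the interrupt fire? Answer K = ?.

K = 2

after  0: x0=0x19 x1=0x12 x2=0xba x3=0x9c x4=0x29 x5=0xe1  N=0 Z=0
after  1: x0=0x19 x1=0x12 x2=0xba x3=0x10 x4=0x29 x5=0xe1  N=0 Z=0
after  2: x0=0x19 x1=0x12 x2=0xba x3=0x09 x4=0x29 x5=0xe1  N=0 Z=0
-- IRQ taken; context saved, return-PC = 3 --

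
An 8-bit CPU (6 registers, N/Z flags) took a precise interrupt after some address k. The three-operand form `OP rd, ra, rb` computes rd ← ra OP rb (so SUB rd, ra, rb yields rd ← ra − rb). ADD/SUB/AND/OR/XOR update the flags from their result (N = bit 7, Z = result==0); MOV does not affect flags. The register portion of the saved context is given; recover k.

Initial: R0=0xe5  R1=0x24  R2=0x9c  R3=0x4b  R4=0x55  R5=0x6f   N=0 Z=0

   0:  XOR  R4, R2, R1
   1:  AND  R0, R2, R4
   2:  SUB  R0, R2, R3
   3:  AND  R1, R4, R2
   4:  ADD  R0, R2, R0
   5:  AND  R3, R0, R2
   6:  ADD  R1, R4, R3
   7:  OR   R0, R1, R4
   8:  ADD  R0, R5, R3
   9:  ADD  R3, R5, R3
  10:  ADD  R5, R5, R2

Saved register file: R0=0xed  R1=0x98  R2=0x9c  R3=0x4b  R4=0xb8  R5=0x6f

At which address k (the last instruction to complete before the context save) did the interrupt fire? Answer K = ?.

after  0: R0=0xe5 R1=0x24 R2=0x9c R3=0x4b R4=0xb8 R5=0x6f  N=1 Z=0
after  1: R0=0x98 R1=0x24 R2=0x9c R3=0x4b R4=0xb8 R5=0x6f  N=1 Z=0
after  2: R0=0x51 R1=0x24 R2=0x9c R3=0x4b R4=0xb8 R5=0x6f  N=0 Z=0
after  3: R0=0x51 R1=0x98 R2=0x9c R3=0x4b R4=0xb8 R5=0x6f  N=1 Z=0
after  4: R0=0xed R1=0x98 R2=0x9c R3=0x4b R4=0xb8 R5=0x6f  N=1 Z=0
-- IRQ taken; context saved, return-PC = 5 --

K = 4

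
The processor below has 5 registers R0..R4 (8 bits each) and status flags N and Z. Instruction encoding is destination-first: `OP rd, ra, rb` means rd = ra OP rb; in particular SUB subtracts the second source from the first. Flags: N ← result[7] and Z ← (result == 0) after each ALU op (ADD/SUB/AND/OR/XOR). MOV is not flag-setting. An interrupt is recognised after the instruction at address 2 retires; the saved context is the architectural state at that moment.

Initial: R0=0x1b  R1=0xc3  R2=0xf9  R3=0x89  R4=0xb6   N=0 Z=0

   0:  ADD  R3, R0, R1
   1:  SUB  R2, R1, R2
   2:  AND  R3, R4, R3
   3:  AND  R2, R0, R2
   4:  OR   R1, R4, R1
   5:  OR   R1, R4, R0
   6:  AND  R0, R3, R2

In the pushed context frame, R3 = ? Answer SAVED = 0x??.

SAVED = 0x96

after  0: R0=0x1b R1=0xc3 R2=0xf9 R3=0xde R4=0xb6  N=1 Z=0
after  1: R0=0x1b R1=0xc3 R2=0xca R3=0xde R4=0xb6  N=1 Z=0
after  2: R0=0x1b R1=0xc3 R2=0xca R3=0x96 R4=0xb6  N=1 Z=0
-- IRQ taken; context saved, return-PC = 3 --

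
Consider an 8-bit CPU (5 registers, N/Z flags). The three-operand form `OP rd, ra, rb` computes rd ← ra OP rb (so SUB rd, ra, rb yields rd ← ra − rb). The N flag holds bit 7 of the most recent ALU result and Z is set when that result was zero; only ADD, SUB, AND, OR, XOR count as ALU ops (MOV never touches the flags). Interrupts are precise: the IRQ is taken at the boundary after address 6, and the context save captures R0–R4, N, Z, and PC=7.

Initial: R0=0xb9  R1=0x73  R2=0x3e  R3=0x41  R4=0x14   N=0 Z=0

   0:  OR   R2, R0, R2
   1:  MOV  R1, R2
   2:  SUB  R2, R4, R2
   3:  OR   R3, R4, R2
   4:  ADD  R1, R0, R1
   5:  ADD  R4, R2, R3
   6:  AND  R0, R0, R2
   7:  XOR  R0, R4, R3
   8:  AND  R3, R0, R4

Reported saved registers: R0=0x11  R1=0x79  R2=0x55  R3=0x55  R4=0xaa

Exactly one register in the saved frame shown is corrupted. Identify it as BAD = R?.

BAD = R1

after  0: R0=0xb9 R1=0x73 R2=0xbf R3=0x41 R4=0x14  N=1 Z=0
after  1: R0=0xb9 R1=0xbf R2=0xbf R3=0x41 R4=0x14  N=1 Z=0
after  2: R0=0xb9 R1=0xbf R2=0x55 R3=0x41 R4=0x14  N=0 Z=0
after  3: R0=0xb9 R1=0xbf R2=0x55 R3=0x55 R4=0x14  N=0 Z=0
after  4: R0=0xb9 R1=0x78 R2=0x55 R3=0x55 R4=0x14  N=0 Z=0
after  5: R0=0xb9 R1=0x78 R2=0x55 R3=0x55 R4=0xaa  N=1 Z=0
after  6: R0=0x11 R1=0x78 R2=0x55 R3=0x55 R4=0xaa  N=0 Z=0
-- IRQ taken; context saved, return-PC = 7 --
mismatch: R1: reported 0x79 vs actual 0x78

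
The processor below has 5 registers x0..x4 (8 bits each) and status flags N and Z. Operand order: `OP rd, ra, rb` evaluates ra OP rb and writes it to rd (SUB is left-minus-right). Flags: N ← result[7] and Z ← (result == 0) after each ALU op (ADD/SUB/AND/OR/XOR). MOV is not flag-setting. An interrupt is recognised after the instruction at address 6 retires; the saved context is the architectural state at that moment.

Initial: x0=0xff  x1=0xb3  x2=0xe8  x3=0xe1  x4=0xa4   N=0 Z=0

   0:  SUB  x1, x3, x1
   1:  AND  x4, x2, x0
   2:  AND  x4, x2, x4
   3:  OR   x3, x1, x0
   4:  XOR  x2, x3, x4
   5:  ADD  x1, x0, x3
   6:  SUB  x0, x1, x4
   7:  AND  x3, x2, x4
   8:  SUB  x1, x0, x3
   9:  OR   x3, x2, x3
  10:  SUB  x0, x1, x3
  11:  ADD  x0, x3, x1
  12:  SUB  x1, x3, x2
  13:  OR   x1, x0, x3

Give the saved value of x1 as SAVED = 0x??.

after  0: x0=0xff x1=0x2e x2=0xe8 x3=0xe1 x4=0xa4  N=0 Z=0
after  1: x0=0xff x1=0x2e x2=0xe8 x3=0xe1 x4=0xe8  N=1 Z=0
after  2: x0=0xff x1=0x2e x2=0xe8 x3=0xe1 x4=0xe8  N=1 Z=0
after  3: x0=0xff x1=0x2e x2=0xe8 x3=0xff x4=0xe8  N=1 Z=0
after  4: x0=0xff x1=0x2e x2=0x17 x3=0xff x4=0xe8  N=0 Z=0
after  5: x0=0xff x1=0xfe x2=0x17 x3=0xff x4=0xe8  N=1 Z=0
after  6: x0=0x16 x1=0xfe x2=0x17 x3=0xff x4=0xe8  N=0 Z=0
-- IRQ taken; context saved, return-PC = 7 --

SAVED = 0xfe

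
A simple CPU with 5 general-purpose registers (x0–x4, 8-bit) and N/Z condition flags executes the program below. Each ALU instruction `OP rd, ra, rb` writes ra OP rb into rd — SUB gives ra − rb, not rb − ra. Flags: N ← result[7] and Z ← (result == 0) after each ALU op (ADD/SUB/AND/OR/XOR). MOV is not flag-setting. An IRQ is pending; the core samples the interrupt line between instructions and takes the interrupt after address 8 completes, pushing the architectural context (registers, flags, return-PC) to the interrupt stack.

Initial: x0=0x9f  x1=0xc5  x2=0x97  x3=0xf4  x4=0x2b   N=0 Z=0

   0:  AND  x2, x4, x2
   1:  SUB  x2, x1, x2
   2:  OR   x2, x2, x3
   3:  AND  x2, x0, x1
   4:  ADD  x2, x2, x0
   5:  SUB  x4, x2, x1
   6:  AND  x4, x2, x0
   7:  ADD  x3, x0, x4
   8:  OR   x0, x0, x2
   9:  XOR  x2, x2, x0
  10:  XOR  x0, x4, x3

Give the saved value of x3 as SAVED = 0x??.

SAVED = 0xa3

after  0: x0=0x9f x1=0xc5 x2=0x03 x3=0xf4 x4=0x2b  N=0 Z=0
after  1: x0=0x9f x1=0xc5 x2=0xc2 x3=0xf4 x4=0x2b  N=1 Z=0
after  2: x0=0x9f x1=0xc5 x2=0xf6 x3=0xf4 x4=0x2b  N=1 Z=0
after  3: x0=0x9f x1=0xc5 x2=0x85 x3=0xf4 x4=0x2b  N=1 Z=0
after  4: x0=0x9f x1=0xc5 x2=0x24 x3=0xf4 x4=0x2b  N=0 Z=0
after  5: x0=0x9f x1=0xc5 x2=0x24 x3=0xf4 x4=0x5f  N=0 Z=0
after  6: x0=0x9f x1=0xc5 x2=0x24 x3=0xf4 x4=0x04  N=0 Z=0
after  7: x0=0x9f x1=0xc5 x2=0x24 x3=0xa3 x4=0x04  N=1 Z=0
after  8: x0=0xbf x1=0xc5 x2=0x24 x3=0xa3 x4=0x04  N=1 Z=0
-- IRQ taken; context saved, return-PC = 9 --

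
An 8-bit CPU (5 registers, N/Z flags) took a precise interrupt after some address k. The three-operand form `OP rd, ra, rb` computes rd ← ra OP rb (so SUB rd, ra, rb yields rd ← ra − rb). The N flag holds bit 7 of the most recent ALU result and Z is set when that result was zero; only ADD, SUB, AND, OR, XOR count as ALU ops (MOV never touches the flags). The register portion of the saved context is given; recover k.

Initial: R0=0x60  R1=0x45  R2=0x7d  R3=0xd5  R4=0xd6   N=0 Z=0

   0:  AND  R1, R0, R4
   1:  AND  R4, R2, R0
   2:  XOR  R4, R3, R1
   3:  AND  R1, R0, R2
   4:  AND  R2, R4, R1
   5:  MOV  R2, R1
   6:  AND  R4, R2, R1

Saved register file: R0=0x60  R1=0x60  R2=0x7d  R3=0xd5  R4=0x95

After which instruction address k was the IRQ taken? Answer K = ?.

after  0: R0=0x60 R1=0x40 R2=0x7d R3=0xd5 R4=0xd6  N=0 Z=0
after  1: R0=0x60 R1=0x40 R2=0x7d R3=0xd5 R4=0x60  N=0 Z=0
after  2: R0=0x60 R1=0x40 R2=0x7d R3=0xd5 R4=0x95  N=1 Z=0
after  3: R0=0x60 R1=0x60 R2=0x7d R3=0xd5 R4=0x95  N=0 Z=0
-- IRQ taken; context saved, return-PC = 4 --

K = 3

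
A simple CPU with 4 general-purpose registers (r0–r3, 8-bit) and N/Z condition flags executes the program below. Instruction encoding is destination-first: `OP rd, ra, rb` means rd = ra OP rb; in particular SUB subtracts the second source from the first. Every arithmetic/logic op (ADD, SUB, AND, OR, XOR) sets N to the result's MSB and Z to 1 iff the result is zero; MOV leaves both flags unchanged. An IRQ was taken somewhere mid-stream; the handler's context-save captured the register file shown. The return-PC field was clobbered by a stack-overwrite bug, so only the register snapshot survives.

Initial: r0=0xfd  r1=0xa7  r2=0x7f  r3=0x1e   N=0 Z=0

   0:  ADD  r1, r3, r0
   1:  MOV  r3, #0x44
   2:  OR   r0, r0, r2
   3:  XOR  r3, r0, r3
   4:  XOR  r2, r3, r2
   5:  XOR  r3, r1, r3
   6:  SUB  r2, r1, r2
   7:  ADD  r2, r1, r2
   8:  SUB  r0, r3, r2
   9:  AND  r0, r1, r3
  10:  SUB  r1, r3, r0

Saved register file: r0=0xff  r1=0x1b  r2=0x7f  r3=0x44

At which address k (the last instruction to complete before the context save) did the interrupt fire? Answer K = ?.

after  0: r0=0xfd r1=0x1b r2=0x7f r3=0x1e  N=0 Z=0
after  1: r0=0xfd r1=0x1b r2=0x7f r3=0x44  N=0 Z=0
after  2: r0=0xff r1=0x1b r2=0x7f r3=0x44  N=1 Z=0
-- IRQ taken; context saved, return-PC = 3 --

K = 2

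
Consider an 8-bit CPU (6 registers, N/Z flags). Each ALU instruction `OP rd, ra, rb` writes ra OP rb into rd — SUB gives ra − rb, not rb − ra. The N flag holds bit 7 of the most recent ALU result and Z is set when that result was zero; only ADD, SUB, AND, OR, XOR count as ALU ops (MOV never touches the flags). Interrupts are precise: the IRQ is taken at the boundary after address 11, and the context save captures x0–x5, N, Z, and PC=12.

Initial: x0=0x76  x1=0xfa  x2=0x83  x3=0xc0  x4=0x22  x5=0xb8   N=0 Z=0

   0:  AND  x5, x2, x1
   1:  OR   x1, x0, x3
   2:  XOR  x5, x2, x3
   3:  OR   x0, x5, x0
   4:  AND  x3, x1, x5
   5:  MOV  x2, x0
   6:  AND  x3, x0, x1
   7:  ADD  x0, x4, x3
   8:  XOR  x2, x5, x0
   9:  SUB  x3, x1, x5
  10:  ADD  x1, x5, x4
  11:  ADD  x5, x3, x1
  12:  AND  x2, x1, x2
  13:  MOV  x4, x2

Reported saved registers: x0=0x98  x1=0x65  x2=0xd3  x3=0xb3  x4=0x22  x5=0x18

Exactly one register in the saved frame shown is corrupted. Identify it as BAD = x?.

after  0: x0=0x76 x1=0xfa x2=0x83 x3=0xc0 x4=0x22 x5=0x82  N=1 Z=0
after  1: x0=0x76 x1=0xf6 x2=0x83 x3=0xc0 x4=0x22 x5=0x82  N=1 Z=0
after  2: x0=0x76 x1=0xf6 x2=0x83 x3=0xc0 x4=0x22 x5=0x43  N=0 Z=0
after  3: x0=0x77 x1=0xf6 x2=0x83 x3=0xc0 x4=0x22 x5=0x43  N=0 Z=0
after  4: x0=0x77 x1=0xf6 x2=0x83 x3=0x42 x4=0x22 x5=0x43  N=0 Z=0
after  5: x0=0x77 x1=0xf6 x2=0x77 x3=0x42 x4=0x22 x5=0x43  N=0 Z=0
after  6: x0=0x77 x1=0xf6 x2=0x77 x3=0x76 x4=0x22 x5=0x43  N=0 Z=0
after  7: x0=0x98 x1=0xf6 x2=0x77 x3=0x76 x4=0x22 x5=0x43  N=1 Z=0
after  8: x0=0x98 x1=0xf6 x2=0xdb x3=0x76 x4=0x22 x5=0x43  N=1 Z=0
after  9: x0=0x98 x1=0xf6 x2=0xdb x3=0xb3 x4=0x22 x5=0x43  N=1 Z=0
after 10: x0=0x98 x1=0x65 x2=0xdb x3=0xb3 x4=0x22 x5=0x43  N=0 Z=0
after 11: x0=0x98 x1=0x65 x2=0xdb x3=0xb3 x4=0x22 x5=0x18  N=0 Z=0
-- IRQ taken; context saved, return-PC = 12 --
mismatch: x2: reported 0xd3 vs actual 0xdb

BAD = x2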